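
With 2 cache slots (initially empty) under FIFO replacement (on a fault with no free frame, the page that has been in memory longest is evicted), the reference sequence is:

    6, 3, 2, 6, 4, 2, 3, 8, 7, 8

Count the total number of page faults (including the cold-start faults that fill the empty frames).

9

6 -> miss, frames (6)
3 -> miss, frames (6 3)
2 -> miss, evict 6, frames (3 2)
6 -> miss, evict 3, frames (2 6)
4 -> miss, evict 2, frames (6 4)
2 -> miss, evict 6, frames (4 2)
3 -> miss, evict 4, frames (2 3)
8 -> miss, evict 2, frames (3 8)
7 -> miss, evict 3, frames (8 7)
8 -> hit
Page faults: 9.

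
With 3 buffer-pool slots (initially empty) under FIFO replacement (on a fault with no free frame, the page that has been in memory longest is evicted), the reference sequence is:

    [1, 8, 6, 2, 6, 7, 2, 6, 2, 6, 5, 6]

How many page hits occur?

1 -> fault, frames {1}
8 -> fault, frames {1,8}
6 -> fault, frames {1,8,6}
2 -> fault, evict 1, frames {8,6,2}
6 -> hit
7 -> fault, evict 8, frames {6,2,7}
2 -> hit
6 -> hit
2 -> hit
6 -> hit
5 -> fault, evict 6, frames {2,7,5}
6 -> fault, evict 2, frames {7,5,6}
Hits: 5.

5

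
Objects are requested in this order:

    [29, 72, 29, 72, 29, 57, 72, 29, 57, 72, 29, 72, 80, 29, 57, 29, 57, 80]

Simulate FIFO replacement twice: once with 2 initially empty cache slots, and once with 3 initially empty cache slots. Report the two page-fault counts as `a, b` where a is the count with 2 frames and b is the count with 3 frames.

9, 5

2 frames: F F . . . F . F . F . . F F F . . F → 9 faults.
3 frames: F F . . . F . . . . . . F F . . . . → 5 faults.
5 < 9: adding a frame reduced faults, as is typical.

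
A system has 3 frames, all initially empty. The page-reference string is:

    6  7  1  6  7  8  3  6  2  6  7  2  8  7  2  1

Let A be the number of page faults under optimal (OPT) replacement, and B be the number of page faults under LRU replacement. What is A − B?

-2

Under OPT: F F F . . F F . F . . . F . . F → 8 faults.
Under LRU: F F F . . F F F F . F . F . . F → 10 faults.
A − B = 8 − 10 = -2.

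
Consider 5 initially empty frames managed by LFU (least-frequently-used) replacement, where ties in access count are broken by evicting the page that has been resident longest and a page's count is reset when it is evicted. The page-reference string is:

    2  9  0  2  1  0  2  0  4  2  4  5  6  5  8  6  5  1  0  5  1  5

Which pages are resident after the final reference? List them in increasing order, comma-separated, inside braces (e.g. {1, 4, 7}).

2 -> fault, frames {2}
9 -> fault, frames {2,9}
0 -> fault, frames {2,9,0}
2 -> hit
1 -> fault, frames {2,9,0,1}
0 -> hit
2 -> hit
0 -> hit
4 -> fault, frames {2,9,0,1,4}
2 -> hit
4 -> hit
5 -> fault, evict 9, frames {2,0,1,4,5}
6 -> fault, evict 1, frames {2,0,4,5,6}
5 -> hit
8 -> fault, evict 6, frames {2,0,4,5,8}
6 -> fault, evict 8, frames {2,0,4,5,6}
5 -> hit
1 -> fault, evict 6, frames {2,0,4,5,1}
0 -> hit
5 -> hit
1 -> hit
5 -> hit

{0, 1, 2, 4, 5}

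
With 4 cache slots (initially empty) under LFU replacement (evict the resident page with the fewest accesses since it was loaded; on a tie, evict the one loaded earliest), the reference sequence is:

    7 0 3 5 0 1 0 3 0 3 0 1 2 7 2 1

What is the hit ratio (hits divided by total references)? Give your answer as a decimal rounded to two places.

0.50

7 → miss, frames (7)
0 → miss, frames (7 0)
3 → miss, frames (7 0 3)
5 → miss, frames (7 0 3 5)
0 → hit
1 → miss, evict 7, frames (0 3 5 1)
0 → hit
3 → hit
0 → hit
3 → hit
0 → hit
1 → hit
2 → miss, evict 5, frames (0 3 1 2)
7 → miss, evict 2, frames (0 3 1 7)
2 → miss, evict 7, frames (0 3 1 2)
1 → hit
Hits: 8 of 16 references → 8/16 = 0.5000.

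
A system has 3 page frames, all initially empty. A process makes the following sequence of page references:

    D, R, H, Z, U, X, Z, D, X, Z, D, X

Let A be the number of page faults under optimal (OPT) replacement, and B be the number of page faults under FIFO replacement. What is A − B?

Under OPT: F F F F F F . . . . . . → 6 faults.
Under FIFO: F F F F F F . F . F . . → 8 faults.
A − B = 6 − 8 = -2.

-2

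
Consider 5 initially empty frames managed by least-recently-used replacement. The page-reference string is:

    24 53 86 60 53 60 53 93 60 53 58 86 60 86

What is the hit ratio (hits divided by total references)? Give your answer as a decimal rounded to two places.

24: fault, frames [24]
53: fault, frames [24, 53]
86: fault, frames [24, 53, 86]
60: fault, frames [24, 53, 86, 60]
53: hit
60: hit
53: hit
93: fault, frames [24, 86, 60, 53, 93]
60: hit
53: hit
58: fault, evict 24, frames [86, 93, 60, 53, 58]
86: hit
60: hit
86: hit
Hits: 8 of 14 references → 8/14 = 0.5714.

0.57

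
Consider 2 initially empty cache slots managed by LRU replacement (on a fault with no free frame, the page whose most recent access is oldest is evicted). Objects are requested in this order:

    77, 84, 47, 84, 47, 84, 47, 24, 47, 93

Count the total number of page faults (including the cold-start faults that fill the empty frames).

5

77 -> miss, frames (77)
84 -> miss, frames (77 84)
47 -> miss, evict 77, frames (84 47)
84 -> hit
47 -> hit
84 -> hit
47 -> hit
24 -> miss, evict 84, frames (47 24)
47 -> hit
93 -> miss, evict 24, frames (47 93)
Page faults: 5.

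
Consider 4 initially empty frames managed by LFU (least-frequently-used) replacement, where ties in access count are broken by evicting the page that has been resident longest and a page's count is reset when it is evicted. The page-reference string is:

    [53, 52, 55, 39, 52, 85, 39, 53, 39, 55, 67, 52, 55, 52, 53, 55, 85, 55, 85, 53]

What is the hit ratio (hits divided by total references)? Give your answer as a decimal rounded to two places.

53 -> miss, frames (53)
52 -> miss, frames (53 52)
55 -> miss, frames (53 52 55)
39 -> miss, frames (53 52 55 39)
52 -> hit
85 -> miss, evict 53, frames (52 55 39 85)
39 -> hit
53 -> miss, evict 55, frames (52 39 85 53)
39 -> hit
55 -> miss, evict 85, frames (52 39 53 55)
67 -> miss, evict 53, frames (52 39 55 67)
52 -> hit
55 -> hit
52 -> hit
53 -> miss, evict 67, frames (52 39 55 53)
55 -> hit
85 -> miss, evict 53, frames (52 39 55 85)
55 -> hit
85 -> hit
53 -> miss, evict 85, frames (52 39 55 53)
Hits: 9 of 20 references → 9/20 = 0.4500.

0.45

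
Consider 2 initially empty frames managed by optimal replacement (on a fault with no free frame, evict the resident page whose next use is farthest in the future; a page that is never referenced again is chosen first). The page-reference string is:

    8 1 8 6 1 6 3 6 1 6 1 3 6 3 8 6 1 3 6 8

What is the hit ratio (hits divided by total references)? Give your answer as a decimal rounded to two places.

8 -> fault, frames {8}
1 -> fault, frames {8,1}
8 -> hit
6 -> fault, evict 8, frames {1,6}
1 -> hit
6 -> hit
3 -> fault, evict 1, frames {6,3}
6 -> hit
1 -> fault, evict 3, frames {6,1}
6 -> hit
1 -> hit
3 -> fault, evict 1, frames {6,3}
6 -> hit
3 -> hit
8 -> fault, evict 3, frames {6,8}
6 -> hit
1 -> fault, evict 8, frames {6,1}
3 -> fault, evict 1, frames {6,3}
6 -> hit
8 -> fault, evict 3, frames {6,8}
Hits: 10 of 20 references → 10/20 = 0.5000.

0.50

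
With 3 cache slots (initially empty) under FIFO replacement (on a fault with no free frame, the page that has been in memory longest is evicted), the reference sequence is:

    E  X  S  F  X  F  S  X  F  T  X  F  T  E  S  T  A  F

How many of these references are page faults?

11

E -> miss, frames {E}
X -> miss, frames {E,X}
S -> miss, frames {E,X,S}
F -> miss, evict E, frames {X,S,F}
X -> hit
F -> hit
S -> hit
X -> hit
F -> hit
T -> miss, evict X, frames {S,F,T}
X -> miss, evict S, frames {F,T,X}
F -> hit
T -> hit
E -> miss, evict F, frames {T,X,E}
S -> miss, evict T, frames {X,E,S}
T -> miss, evict X, frames {E,S,T}
A -> miss, evict E, frames {S,T,A}
F -> miss, evict S, frames {T,A,F}
Page faults: 11.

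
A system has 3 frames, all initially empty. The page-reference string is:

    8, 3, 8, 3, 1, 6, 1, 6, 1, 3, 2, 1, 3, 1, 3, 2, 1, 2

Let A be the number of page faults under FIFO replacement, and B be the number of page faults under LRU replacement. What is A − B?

2

Under FIFO: F F . . F F . . . . F . F F . . . . → 7 faults.
Under LRU: F F . . F F . . . . F . . . . . . . → 5 faults.
A − B = 7 − 5 = 2.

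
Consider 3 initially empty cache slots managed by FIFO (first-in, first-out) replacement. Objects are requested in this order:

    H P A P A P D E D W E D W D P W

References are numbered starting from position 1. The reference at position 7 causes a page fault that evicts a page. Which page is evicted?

H

pos 1: H -> miss, frames [H]
pos 2: P -> miss, frames [H, P]
pos 3: A -> miss, frames [H, P, A]
pos 4: P -> hit
pos 5: A -> hit
pos 6: P -> hit
pos 7: D -> miss, evict H, frames [P, A, D]
At position 7, page H is evicted.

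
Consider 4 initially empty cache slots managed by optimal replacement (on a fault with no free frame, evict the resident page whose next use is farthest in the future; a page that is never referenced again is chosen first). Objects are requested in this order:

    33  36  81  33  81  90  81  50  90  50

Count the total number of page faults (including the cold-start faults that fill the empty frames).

5

33 -> miss, frames (33)
36 -> miss, frames (33 36)
81 -> miss, frames (33 36 81)
33 -> hit
81 -> hit
90 -> miss, frames (33 36 81 90)
81 -> hit
50 -> miss, evict 81, frames (33 36 90 50)
90 -> hit
50 -> hit
Page faults: 5.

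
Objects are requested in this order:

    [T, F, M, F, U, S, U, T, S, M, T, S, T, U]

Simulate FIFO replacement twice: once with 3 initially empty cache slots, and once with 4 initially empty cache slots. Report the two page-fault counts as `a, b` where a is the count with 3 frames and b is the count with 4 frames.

3 frames: F F F . F F . F . F . . . F → 8 faults.
4 frames: F F F . F F . F . . . . . . → 6 faults.
6 < 8: adding a frame reduced faults, as is typical.

8, 6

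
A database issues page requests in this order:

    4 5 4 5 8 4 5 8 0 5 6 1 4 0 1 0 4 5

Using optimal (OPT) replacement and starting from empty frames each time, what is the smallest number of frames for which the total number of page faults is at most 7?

f=1: 18 faults
f=2: 11 faults
f=3: 7 faults
f=4: 6 faults
f=5: 6 faults
f=6: 6 faults
Smallest f with faults ≤ 7 is 3.

3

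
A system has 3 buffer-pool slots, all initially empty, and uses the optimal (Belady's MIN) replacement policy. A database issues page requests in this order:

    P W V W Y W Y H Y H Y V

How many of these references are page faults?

5

P: fault, frames (P)
W: fault, frames (P W)
V: fault, frames (P W V)
W: hit
Y: fault, evict P, frames (W V Y)
W: hit
Y: hit
H: fault, evict W, frames (V Y H)
Y: hit
H: hit
Y: hit
V: hit
Page faults: 5.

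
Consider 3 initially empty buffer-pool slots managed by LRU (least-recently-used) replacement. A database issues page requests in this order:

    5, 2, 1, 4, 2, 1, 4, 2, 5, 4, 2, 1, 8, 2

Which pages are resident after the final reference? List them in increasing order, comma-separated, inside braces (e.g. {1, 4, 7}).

{1, 2, 8}

5 → miss, frames [5]
2 → miss, frames [5, 2]
1 → miss, frames [5, 2, 1]
4 → miss, evict 5, frames [2, 1, 4]
2 → hit
1 → hit
4 → hit
2 → hit
5 → miss, evict 1, frames [4, 2, 5]
4 → hit
2 → hit
1 → miss, evict 5, frames [4, 2, 1]
8 → miss, evict 4, frames [2, 1, 8]
2 → hit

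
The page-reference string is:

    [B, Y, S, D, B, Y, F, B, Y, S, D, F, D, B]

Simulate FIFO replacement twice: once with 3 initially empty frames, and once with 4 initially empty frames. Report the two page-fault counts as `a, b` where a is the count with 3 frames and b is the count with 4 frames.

10, 11

3 frames: F F F F F F F . . F F . . F → 10 faults.
4 frames: F F F F . . F F F F F F . F → 11 faults.
11 > 10: adding a frame increased faults — Belady's anomaly.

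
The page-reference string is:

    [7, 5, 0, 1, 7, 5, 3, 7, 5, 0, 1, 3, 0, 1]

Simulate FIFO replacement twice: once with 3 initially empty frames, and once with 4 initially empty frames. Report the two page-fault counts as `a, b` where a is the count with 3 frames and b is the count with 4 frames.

3 frames: F F F F F F F . . F F . . . → 9 faults.
4 frames: F F F F . . F F F F F F . . → 10 faults.
10 > 9: adding a frame increased faults — Belady's anomaly.

9, 10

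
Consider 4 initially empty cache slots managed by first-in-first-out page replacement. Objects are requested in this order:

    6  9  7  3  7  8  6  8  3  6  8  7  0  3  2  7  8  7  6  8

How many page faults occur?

6 -> fault, frames [6]
9 -> fault, frames [6, 9]
7 -> fault, frames [6, 9, 7]
3 -> fault, frames [6, 9, 7, 3]
7 -> hit
8 -> fault, evict 6, frames [9, 7, 3, 8]
6 -> fault, evict 9, frames [7, 3, 8, 6]
8 -> hit
3 -> hit
6 -> hit
8 -> hit
7 -> hit
0 -> fault, evict 7, frames [3, 8, 6, 0]
3 -> hit
2 -> fault, evict 3, frames [8, 6, 0, 2]
7 -> fault, evict 8, frames [6, 0, 2, 7]
8 -> fault, evict 6, frames [0, 2, 7, 8]
7 -> hit
6 -> fault, evict 0, frames [2, 7, 8, 6]
8 -> hit
Page faults: 11.

11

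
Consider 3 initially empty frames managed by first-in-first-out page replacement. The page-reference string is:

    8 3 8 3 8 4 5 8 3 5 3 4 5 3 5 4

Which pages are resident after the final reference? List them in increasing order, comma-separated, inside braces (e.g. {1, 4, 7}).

{3, 4, 5}

8 → fault, frames {8}
3 → fault, frames {8,3}
8 → hit
3 → hit
8 → hit
4 → fault, frames {8,3,4}
5 → fault, evict 8, frames {3,4,5}
8 → fault, evict 3, frames {4,5,8}
3 → fault, evict 4, frames {5,8,3}
5 → hit
3 → hit
4 → fault, evict 5, frames {8,3,4}
5 → fault, evict 8, frames {3,4,5}
3 → hit
5 → hit
4 → hit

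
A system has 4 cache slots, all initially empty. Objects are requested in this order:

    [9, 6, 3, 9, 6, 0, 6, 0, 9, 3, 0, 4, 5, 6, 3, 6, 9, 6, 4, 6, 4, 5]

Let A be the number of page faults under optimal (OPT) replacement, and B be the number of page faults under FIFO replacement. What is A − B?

Under OPT: F F F . . F . . . . . F F . . . . . F . . . → 7 faults.
Under FIFO: F F F . . F . . . . . F F F F . F . F . . F → 11 faults.
A − B = 7 − 11 = -4.

-4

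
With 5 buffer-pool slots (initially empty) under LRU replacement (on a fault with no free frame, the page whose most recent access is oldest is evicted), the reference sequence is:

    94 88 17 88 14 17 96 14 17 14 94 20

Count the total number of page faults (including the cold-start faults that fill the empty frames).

6

94 → fault, frames {94}
88 → fault, frames {94,88}
17 → fault, frames {94,88,17}
88 → hit
14 → fault, frames {94,17,88,14}
17 → hit
96 → fault, frames {94,88,14,17,96}
14 → hit
17 → hit
14 → hit
94 → hit
20 → fault, evict 88, frames {96,17,14,94,20}
Page faults: 6.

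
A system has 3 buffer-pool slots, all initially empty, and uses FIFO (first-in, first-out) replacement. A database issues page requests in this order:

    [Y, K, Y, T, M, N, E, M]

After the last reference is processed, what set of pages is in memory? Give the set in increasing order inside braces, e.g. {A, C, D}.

Y: fault, frames [Y]
K: fault, frames [Y, K]
Y: hit
T: fault, frames [Y, K, T]
M: fault, evict Y, frames [K, T, M]
N: fault, evict K, frames [T, M, N]
E: fault, evict T, frames [M, N, E]
M: hit

{E, M, N}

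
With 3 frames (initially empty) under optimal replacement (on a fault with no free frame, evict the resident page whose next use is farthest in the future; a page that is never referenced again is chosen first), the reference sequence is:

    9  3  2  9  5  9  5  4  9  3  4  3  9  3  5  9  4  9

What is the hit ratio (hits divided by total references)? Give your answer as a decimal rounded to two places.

9 -> miss, frames {9}
3 -> miss, frames {9,3}
2 -> miss, frames {9,3,2}
9 -> hit
5 -> miss, evict 2, frames {9,3,5}
9 -> hit
5 -> hit
4 -> miss, evict 5, frames {9,3,4}
9 -> hit
3 -> hit
4 -> hit
3 -> hit
9 -> hit
3 -> hit
5 -> miss, evict 3, frames {9,4,5}
9 -> hit
4 -> hit
9 -> hit
Hits: 12 of 18 references → 12/18 = 0.6667.

0.67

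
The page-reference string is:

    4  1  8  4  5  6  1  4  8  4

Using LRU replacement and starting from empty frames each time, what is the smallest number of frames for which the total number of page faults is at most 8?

f=1: 10 faults
f=2: 9 faults
f=3: 8 faults
f=4: 7 faults
f=5: 5 faults
Smallest f with faults ≤ 8 is 3.

3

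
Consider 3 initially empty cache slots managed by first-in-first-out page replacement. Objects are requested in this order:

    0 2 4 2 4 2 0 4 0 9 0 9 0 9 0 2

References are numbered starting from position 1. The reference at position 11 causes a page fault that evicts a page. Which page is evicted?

2

pos 1: 0 → miss, frames (0)
pos 2: 2 → miss, frames (0 2)
pos 3: 4 → miss, frames (0 2 4)
pos 4: 2 → hit
pos 5: 4 → hit
pos 6: 2 → hit
pos 7: 0 → hit
pos 8: 4 → hit
pos 9: 0 → hit
pos 10: 9 → miss, evict 0, frames (2 4 9)
pos 11: 0 → miss, evict 2, frames (4 9 0)
At position 11, page 2 is evicted.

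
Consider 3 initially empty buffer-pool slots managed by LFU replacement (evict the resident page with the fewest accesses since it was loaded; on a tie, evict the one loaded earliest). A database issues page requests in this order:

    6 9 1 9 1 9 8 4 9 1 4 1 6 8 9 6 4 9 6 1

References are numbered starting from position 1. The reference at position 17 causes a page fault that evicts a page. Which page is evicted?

pos 1: 6 → fault, frames [6]
pos 2: 9 → fault, frames [6, 9]
pos 3: 1 → fault, frames [6, 9, 1]
pos 4: 9 → hit
pos 5: 1 → hit
pos 6: 9 → hit
pos 7: 8 → fault, evict 6, frames [9, 1, 8]
pos 8: 4 → fault, evict 8, frames [9, 1, 4]
pos 9: 9 → hit
pos 10: 1 → hit
pos 11: 4 → hit
pos 12: 1 → hit
pos 13: 6 → fault, evict 4, frames [9, 1, 6]
pos 14: 8 → fault, evict 6, frames [9, 1, 8]
pos 15: 9 → hit
pos 16: 6 → fault, evict 8, frames [9, 1, 6]
pos 17: 4 → fault, evict 6, frames [9, 1, 4]
At position 17, page 6 is evicted.

6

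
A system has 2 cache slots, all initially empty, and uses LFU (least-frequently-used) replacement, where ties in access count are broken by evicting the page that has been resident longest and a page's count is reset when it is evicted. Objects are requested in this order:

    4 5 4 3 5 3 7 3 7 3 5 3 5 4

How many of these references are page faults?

4: fault, frames [4]
5: fault, frames [4, 5]
4: hit
3: fault, evict 5, frames [4, 3]
5: fault, evict 3, frames [4, 5]
3: fault, evict 5, frames [4, 3]
7: fault, evict 3, frames [4, 7]
3: fault, evict 7, frames [4, 3]
7: fault, evict 3, frames [4, 7]
3: fault, evict 7, frames [4, 3]
5: fault, evict 3, frames [4, 5]
3: fault, evict 5, frames [4, 3]
5: fault, evict 3, frames [4, 5]
4: hit
Page faults: 12.

12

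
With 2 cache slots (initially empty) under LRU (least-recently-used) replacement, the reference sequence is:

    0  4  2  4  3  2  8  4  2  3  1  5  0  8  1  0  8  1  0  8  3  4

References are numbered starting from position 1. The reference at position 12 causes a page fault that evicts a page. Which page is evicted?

pos 1: 0 -> fault, frames (0)
pos 2: 4 -> fault, frames (0 4)
pos 3: 2 -> fault, evict 0, frames (4 2)
pos 4: 4 -> hit
pos 5: 3 -> fault, evict 2, frames (4 3)
pos 6: 2 -> fault, evict 4, frames (3 2)
pos 7: 8 -> fault, evict 3, frames (2 8)
pos 8: 4 -> fault, evict 2, frames (8 4)
pos 9: 2 -> fault, evict 8, frames (4 2)
pos 10: 3 -> fault, evict 4, frames (2 3)
pos 11: 1 -> fault, evict 2, frames (3 1)
pos 12: 5 -> fault, evict 3, frames (1 5)
At position 12, page 3 is evicted.

3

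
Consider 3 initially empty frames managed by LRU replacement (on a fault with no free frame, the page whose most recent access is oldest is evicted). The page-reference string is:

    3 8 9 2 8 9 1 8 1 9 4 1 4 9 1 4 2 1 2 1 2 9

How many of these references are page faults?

8

3: fault, frames (3)
8: fault, frames (3 8)
9: fault, frames (3 8 9)
2: fault, evict 3, frames (8 9 2)
8: hit
9: hit
1: fault, evict 2, frames (8 9 1)
8: hit
1: hit
9: hit
4: fault, evict 8, frames (1 9 4)
1: hit
4: hit
9: hit
1: hit
4: hit
2: fault, evict 9, frames (1 4 2)
1: hit
2: hit
1: hit
2: hit
9: fault, evict 4, frames (1 2 9)
Page faults: 8.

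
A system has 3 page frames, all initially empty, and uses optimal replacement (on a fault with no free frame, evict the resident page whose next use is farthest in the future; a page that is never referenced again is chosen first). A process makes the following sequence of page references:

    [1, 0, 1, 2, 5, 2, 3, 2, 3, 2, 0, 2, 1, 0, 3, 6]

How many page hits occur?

9

1 → fault, frames (1)
0 → fault, frames (1 0)
1 → hit
2 → fault, frames (1 0 2)
5 → fault, evict 1, frames (0 2 5)
2 → hit
3 → fault, evict 5, frames (0 2 3)
2 → hit
3 → hit
2 → hit
0 → hit
2 → hit
1 → fault, evict 2, frames (0 3 1)
0 → hit
3 → hit
6 → fault, evict 1, frames (0 3 6)
Hits: 9.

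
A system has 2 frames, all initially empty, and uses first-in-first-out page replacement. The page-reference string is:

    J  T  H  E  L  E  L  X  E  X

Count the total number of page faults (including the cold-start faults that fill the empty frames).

7

J → fault, frames [J]
T → fault, frames [J, T]
H → fault, evict J, frames [T, H]
E → fault, evict T, frames [H, E]
L → fault, evict H, frames [E, L]
E → hit
L → hit
X → fault, evict E, frames [L, X]
E → fault, evict L, frames [X, E]
X → hit
Page faults: 7.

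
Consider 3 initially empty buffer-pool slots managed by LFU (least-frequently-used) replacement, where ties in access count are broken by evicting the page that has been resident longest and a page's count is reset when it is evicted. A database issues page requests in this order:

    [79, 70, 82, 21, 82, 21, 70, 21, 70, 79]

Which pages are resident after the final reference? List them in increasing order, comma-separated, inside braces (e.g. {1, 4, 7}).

{21, 70, 79}

79: fault, frames [79]
70: fault, frames [79, 70]
82: fault, frames [79, 70, 82]
21: fault, evict 79, frames [70, 82, 21]
82: hit
21: hit
70: hit
21: hit
70: hit
79: fault, evict 82, frames [70, 21, 79]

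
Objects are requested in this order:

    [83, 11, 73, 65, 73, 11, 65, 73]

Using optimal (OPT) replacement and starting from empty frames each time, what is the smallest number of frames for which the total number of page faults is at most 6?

f=1: 8 faults
f=2: 6 faults
f=3: 4 faults
f=4: 4 faults
Smallest f with faults ≤ 6 is 2.

2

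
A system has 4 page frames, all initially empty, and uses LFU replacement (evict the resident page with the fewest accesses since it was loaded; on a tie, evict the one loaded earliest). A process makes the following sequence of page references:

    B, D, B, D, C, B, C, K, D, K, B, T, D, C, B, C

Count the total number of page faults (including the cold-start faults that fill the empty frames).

B -> fault, frames {B}
D -> fault, frames {B,D}
B -> hit
D -> hit
C -> fault, frames {B,D,C}
B -> hit
C -> hit
K -> fault, frames {B,D,C,K}
D -> hit
K -> hit
B -> hit
T -> fault, evict C, frames {B,D,K,T}
D -> hit
C -> fault, evict T, frames {B,D,K,C}
B -> hit
C -> hit
Page faults: 6.

6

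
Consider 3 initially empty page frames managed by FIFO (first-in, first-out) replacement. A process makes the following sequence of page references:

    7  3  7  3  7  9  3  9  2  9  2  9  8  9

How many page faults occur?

7 -> fault, frames [7]
3 -> fault, frames [7, 3]
7 -> hit
3 -> hit
7 -> hit
9 -> fault, frames [7, 3, 9]
3 -> hit
9 -> hit
2 -> fault, evict 7, frames [3, 9, 2]
9 -> hit
2 -> hit
9 -> hit
8 -> fault, evict 3, frames [9, 2, 8]
9 -> hit
Page faults: 5.

5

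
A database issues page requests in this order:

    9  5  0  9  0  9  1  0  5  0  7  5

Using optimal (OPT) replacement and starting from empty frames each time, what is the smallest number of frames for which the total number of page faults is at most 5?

3

f=1: 12 faults
f=2: 6 faults
f=3: 5 faults
f=4: 5 faults
f=5: 5 faults
Smallest f with faults ≤ 5 is 3.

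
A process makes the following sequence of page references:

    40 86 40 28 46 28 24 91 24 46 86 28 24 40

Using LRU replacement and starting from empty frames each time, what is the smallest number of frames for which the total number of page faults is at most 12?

2

f=1: 14 faults
f=2: 11 faults
f=3: 11 faults
f=4: 9 faults
f=5: 8 faults
f=6: 6 faults
Smallest f with faults ≤ 12 is 2.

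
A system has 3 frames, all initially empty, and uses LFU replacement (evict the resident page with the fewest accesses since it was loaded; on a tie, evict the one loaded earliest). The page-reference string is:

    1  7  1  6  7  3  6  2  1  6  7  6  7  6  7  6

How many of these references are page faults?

1: miss, frames {1}
7: miss, frames {1,7}
1: hit
6: miss, frames {1,7,6}
7: hit
3: miss, evict 6, frames {1,7,3}
6: miss, evict 3, frames {1,7,6}
2: miss, evict 6, frames {1,7,2}
1: hit
6: miss, evict 2, frames {1,7,6}
7: hit
6: hit
7: hit
6: hit
7: hit
6: hit
Page faults: 7.

7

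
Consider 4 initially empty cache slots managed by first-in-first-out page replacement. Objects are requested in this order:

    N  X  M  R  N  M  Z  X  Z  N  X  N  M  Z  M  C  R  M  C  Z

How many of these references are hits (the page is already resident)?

N: miss, frames (N)
X: miss, frames (N X)
M: miss, frames (N X M)
R: miss, frames (N X M R)
N: hit
M: hit
Z: miss, evict N, frames (X M R Z)
X: hit
Z: hit
N: miss, evict X, frames (M R Z N)
X: miss, evict M, frames (R Z N X)
N: hit
M: miss, evict R, frames (Z N X M)
Z: hit
M: hit
C: miss, evict Z, frames (N X M C)
R: miss, evict N, frames (X M C R)
M: hit
C: hit
Z: miss, evict X, frames (M C R Z)
Hits: 9.

9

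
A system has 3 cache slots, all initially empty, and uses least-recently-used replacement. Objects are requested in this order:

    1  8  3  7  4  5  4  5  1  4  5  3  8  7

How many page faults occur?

10

1: fault, frames {1}
8: fault, frames {1,8}
3: fault, frames {1,8,3}
7: fault, evict 1, frames {8,3,7}
4: fault, evict 8, frames {3,7,4}
5: fault, evict 3, frames {7,4,5}
4: hit
5: hit
1: fault, evict 7, frames {4,5,1}
4: hit
5: hit
3: fault, evict 1, frames {4,5,3}
8: fault, evict 4, frames {5,3,8}
7: fault, evict 5, frames {3,8,7}
Page faults: 10.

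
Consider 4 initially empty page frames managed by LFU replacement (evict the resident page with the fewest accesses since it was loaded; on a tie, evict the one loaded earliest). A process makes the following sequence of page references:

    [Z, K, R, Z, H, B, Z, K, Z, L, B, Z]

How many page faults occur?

Z -> miss, frames [Z]
K -> miss, frames [Z, K]
R -> miss, frames [Z, K, R]
Z -> hit
H -> miss, frames [Z, K, R, H]
B -> miss, evict K, frames [Z, R, H, B]
Z -> hit
K -> miss, evict R, frames [Z, H, B, K]
Z -> hit
L -> miss, evict H, frames [Z, B, K, L]
B -> hit
Z -> hit
Page faults: 7.

7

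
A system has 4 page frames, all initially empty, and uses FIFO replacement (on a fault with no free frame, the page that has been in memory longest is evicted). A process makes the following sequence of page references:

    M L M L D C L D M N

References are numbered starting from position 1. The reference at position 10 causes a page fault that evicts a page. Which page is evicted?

pos 1: M: fault, frames {M}
pos 2: L: fault, frames {M,L}
pos 3: M: hit
pos 4: L: hit
pos 5: D: fault, frames {M,L,D}
pos 6: C: fault, frames {M,L,D,C}
pos 7: L: hit
pos 8: D: hit
pos 9: M: hit
pos 10: N: fault, evict M, frames {L,D,C,N}
At position 10, page M is evicted.

M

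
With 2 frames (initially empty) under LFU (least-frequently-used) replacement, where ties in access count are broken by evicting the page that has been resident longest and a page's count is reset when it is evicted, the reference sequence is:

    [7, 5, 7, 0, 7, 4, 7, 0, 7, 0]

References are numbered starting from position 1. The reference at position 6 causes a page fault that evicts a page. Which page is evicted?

0

pos 1: 7 → fault, frames (7)
pos 2: 5 → fault, frames (7 5)
pos 3: 7 → hit
pos 4: 0 → fault, evict 5, frames (7 0)
pos 5: 7 → hit
pos 6: 4 → fault, evict 0, frames (7 4)
At position 6, page 0 is evicted.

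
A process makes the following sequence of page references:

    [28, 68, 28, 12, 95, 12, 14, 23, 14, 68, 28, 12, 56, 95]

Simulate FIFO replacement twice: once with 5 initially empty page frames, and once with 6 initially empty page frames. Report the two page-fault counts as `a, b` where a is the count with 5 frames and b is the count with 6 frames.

5 frames: F F . F F . F F . . F . F . → 8 faults.
6 frames: F F . F F . F F . . . . F . → 7 faults.
7 < 8: adding a frame reduced faults, as is typical.

8, 7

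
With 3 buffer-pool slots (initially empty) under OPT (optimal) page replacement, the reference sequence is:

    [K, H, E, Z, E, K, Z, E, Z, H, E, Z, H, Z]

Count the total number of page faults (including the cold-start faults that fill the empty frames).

K: miss, frames (K)
H: miss, frames (K H)
E: miss, frames (K H E)
Z: miss, evict H, frames (K E Z)
E: hit
K: hit
Z: hit
E: hit
Z: hit
H: miss, evict K, frames (E Z H)
E: hit
Z: hit
H: hit
Z: hit
Page faults: 5.

5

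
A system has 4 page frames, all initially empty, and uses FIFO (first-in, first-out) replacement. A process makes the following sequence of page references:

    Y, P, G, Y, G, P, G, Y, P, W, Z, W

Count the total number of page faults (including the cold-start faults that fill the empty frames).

5

Y -> fault, frames [Y]
P -> fault, frames [Y, P]
G -> fault, frames [Y, P, G]
Y -> hit
G -> hit
P -> hit
G -> hit
Y -> hit
P -> hit
W -> fault, frames [Y, P, G, W]
Z -> fault, evict Y, frames [P, G, W, Z]
W -> hit
Page faults: 5.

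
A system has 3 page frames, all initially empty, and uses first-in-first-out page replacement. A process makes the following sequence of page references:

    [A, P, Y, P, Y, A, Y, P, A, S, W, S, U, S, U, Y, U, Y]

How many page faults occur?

A: miss, frames [A]
P: miss, frames [A, P]
Y: miss, frames [A, P, Y]
P: hit
Y: hit
A: hit
Y: hit
P: hit
A: hit
S: miss, evict A, frames [P, Y, S]
W: miss, evict P, frames [Y, S, W]
S: hit
U: miss, evict Y, frames [S, W, U]
S: hit
U: hit
Y: miss, evict S, frames [W, U, Y]
U: hit
Y: hit
Page faults: 7.

7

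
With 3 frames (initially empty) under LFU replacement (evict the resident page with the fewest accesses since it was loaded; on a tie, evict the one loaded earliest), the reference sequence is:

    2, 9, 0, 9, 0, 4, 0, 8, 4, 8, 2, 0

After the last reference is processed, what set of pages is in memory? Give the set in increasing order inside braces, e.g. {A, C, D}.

2: miss, frames (2)
9: miss, frames (2 9)
0: miss, frames (2 9 0)
9: hit
0: hit
4: miss, evict 2, frames (9 0 4)
0: hit
8: miss, evict 4, frames (9 0 8)
4: miss, evict 8, frames (9 0 4)
8: miss, evict 4, frames (9 0 8)
2: miss, evict 8, frames (9 0 2)
0: hit

{0, 2, 9}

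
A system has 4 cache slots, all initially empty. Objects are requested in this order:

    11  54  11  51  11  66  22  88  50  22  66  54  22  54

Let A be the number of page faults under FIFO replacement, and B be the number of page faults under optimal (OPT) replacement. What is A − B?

Under FIFO: F F . F . F F F F . . F . . → 8 faults.
Under OPT: F F . F . F F F F . . . . . → 7 faults.
A − B = 8 − 7 = 1.

1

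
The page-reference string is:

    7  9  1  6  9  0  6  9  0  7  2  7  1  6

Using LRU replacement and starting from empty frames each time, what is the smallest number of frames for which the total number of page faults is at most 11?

f=1: 14 faults
f=2: 13 faults
f=3: 9 faults
f=4: 9 faults
f=5: 8 faults
f=6: 6 faults
Smallest f with faults ≤ 11 is 3.

3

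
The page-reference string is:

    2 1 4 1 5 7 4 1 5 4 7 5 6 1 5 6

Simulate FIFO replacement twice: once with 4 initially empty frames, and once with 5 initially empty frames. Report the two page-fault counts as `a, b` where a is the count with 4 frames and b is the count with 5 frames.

7, 6

4 frames: F F F . F F . . . . . . F F . . → 7 faults.
5 frames: F F F . F F . . . . . . F . . . → 6 faults.
6 < 7: adding a frame reduced faults, as is typical.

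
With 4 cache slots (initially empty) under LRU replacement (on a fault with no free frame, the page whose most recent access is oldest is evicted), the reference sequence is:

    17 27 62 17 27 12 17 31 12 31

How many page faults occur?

17 → miss, frames (17)
27 → miss, frames (17 27)
62 → miss, frames (17 27 62)
17 → hit
27 → hit
12 → miss, frames (62 17 27 12)
17 → hit
31 → miss, evict 62, frames (27 12 17 31)
12 → hit
31 → hit
Page faults: 5.

5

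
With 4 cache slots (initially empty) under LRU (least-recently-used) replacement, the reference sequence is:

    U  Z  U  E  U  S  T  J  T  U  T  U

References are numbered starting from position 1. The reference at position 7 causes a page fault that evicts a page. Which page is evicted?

pos 1: U: fault, frames {U}
pos 2: Z: fault, frames {U,Z}
pos 3: U: hit
pos 4: E: fault, frames {Z,U,E}
pos 5: U: hit
pos 6: S: fault, frames {Z,E,U,S}
pos 7: T: fault, evict Z, frames {E,U,S,T}
At position 7, page Z is evicted.

Z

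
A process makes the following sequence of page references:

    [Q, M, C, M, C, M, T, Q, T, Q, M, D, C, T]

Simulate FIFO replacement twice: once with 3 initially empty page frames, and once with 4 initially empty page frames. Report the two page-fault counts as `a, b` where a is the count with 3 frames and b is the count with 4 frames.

9, 5

3 frames: F F F . . . F F . . F F F F → 9 faults.
4 frames: F F F . . . F . . . . F . . → 5 faults.
5 < 9: adding a frame reduced faults, as is typical.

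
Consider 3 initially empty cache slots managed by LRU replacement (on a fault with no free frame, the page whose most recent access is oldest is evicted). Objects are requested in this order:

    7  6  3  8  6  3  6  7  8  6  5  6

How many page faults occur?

7

7: miss, frames [7]
6: miss, frames [7, 6]
3: miss, frames [7, 6, 3]
8: miss, evict 7, frames [6, 3, 8]
6: hit
3: hit
6: hit
7: miss, evict 8, frames [3, 6, 7]
8: miss, evict 3, frames [6, 7, 8]
6: hit
5: miss, evict 7, frames [8, 6, 5]
6: hit
Page faults: 7.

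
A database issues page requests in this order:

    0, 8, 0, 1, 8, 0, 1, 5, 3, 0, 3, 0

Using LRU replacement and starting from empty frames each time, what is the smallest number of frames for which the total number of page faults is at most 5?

4

f=1: 12 faults
f=2: 9 faults
f=3: 6 faults
f=4: 5 faults
f=5: 5 faults
Smallest f with faults ≤ 5 is 4.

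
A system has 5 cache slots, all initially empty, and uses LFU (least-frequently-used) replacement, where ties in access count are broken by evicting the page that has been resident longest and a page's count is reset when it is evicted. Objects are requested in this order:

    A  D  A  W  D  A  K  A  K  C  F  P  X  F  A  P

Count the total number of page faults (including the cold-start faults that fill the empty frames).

10

A: miss, frames [A]
D: miss, frames [A, D]
A: hit
W: miss, frames [A, D, W]
D: hit
A: hit
K: miss, frames [A, D, W, K]
A: hit
K: hit
C: miss, frames [A, D, W, K, C]
F: miss, evict W, frames [A, D, K, C, F]
P: miss, evict C, frames [A, D, K, F, P]
X: miss, evict F, frames [A, D, K, P, X]
F: miss, evict P, frames [A, D, K, X, F]
A: hit
P: miss, evict X, frames [A, D, K, F, P]
Page faults: 10.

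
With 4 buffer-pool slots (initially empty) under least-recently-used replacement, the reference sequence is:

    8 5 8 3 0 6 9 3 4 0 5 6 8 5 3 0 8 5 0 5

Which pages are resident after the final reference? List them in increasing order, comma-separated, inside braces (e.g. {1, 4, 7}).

{0, 3, 5, 8}

8 -> miss, frames (8)
5 -> miss, frames (8 5)
8 -> hit
3 -> miss, frames (5 8 3)
0 -> miss, frames (5 8 3 0)
6 -> miss, evict 5, frames (8 3 0 6)
9 -> miss, evict 8, frames (3 0 6 9)
3 -> hit
4 -> miss, evict 0, frames (6 9 3 4)
0 -> miss, evict 6, frames (9 3 4 0)
5 -> miss, evict 9, frames (3 4 0 5)
6 -> miss, evict 3, frames (4 0 5 6)
8 -> miss, evict 4, frames (0 5 6 8)
5 -> hit
3 -> miss, evict 0, frames (6 8 5 3)
0 -> miss, evict 6, frames (8 5 3 0)
8 -> hit
5 -> hit
0 -> hit
5 -> hit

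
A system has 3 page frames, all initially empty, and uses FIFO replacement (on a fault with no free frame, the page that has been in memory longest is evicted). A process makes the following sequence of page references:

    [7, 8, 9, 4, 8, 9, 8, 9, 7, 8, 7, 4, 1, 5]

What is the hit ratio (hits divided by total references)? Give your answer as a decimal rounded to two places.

7: miss, frames [7]
8: miss, frames [7, 8]
9: miss, frames [7, 8, 9]
4: miss, evict 7, frames [8, 9, 4]
8: hit
9: hit
8: hit
9: hit
7: miss, evict 8, frames [9, 4, 7]
8: miss, evict 9, frames [4, 7, 8]
7: hit
4: hit
1: miss, evict 4, frames [7, 8, 1]
5: miss, evict 7, frames [8, 1, 5]
Hits: 6 of 14 references → 6/14 = 0.4286.

0.43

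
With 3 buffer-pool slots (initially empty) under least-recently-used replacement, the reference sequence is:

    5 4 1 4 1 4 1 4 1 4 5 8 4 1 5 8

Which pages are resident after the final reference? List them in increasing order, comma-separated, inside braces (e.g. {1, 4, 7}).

5 → fault, frames [5]
4 → fault, frames [5, 4]
1 → fault, frames [5, 4, 1]
4 → hit
1 → hit
4 → hit
1 → hit
4 → hit
1 → hit
4 → hit
5 → hit
8 → fault, evict 1, frames [4, 5, 8]
4 → hit
1 → fault, evict 5, frames [8, 4, 1]
5 → fault, evict 8, frames [4, 1, 5]
8 → fault, evict 4, frames [1, 5, 8]

{1, 5, 8}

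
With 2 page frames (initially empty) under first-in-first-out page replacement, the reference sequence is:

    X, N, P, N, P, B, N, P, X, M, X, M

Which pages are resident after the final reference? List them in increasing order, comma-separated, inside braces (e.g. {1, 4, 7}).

{M, X}

X → miss, frames (X)
N → miss, frames (X N)
P → miss, evict X, frames (N P)
N → hit
P → hit
B → miss, evict N, frames (P B)
N → miss, evict P, frames (B N)
P → miss, evict B, frames (N P)
X → miss, evict N, frames (P X)
M → miss, evict P, frames (X M)
X → hit
M → hit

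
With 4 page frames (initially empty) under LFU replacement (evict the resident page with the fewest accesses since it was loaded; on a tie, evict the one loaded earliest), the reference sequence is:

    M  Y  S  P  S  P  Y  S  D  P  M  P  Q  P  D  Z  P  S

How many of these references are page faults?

9

M: miss, frames (M)
Y: miss, frames (M Y)
S: miss, frames (M Y S)
P: miss, frames (M Y S P)
S: hit
P: hit
Y: hit
S: hit
D: miss, evict M, frames (Y S P D)
P: hit
M: miss, evict D, frames (Y S P M)
P: hit
Q: miss, evict M, frames (Y S P Q)
P: hit
D: miss, evict Q, frames (Y S P D)
Z: miss, evict D, frames (Y S P Z)
P: hit
S: hit
Page faults: 9.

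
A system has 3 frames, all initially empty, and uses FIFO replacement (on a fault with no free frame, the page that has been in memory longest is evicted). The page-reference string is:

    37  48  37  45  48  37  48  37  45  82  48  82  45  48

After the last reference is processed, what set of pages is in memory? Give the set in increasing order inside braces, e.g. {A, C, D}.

{45, 48, 82}

37 -> fault, frames {37}
48 -> fault, frames {37,48}
37 -> hit
45 -> fault, frames {37,48,45}
48 -> hit
37 -> hit
48 -> hit
37 -> hit
45 -> hit
82 -> fault, evict 37, frames {48,45,82}
48 -> hit
82 -> hit
45 -> hit
48 -> hit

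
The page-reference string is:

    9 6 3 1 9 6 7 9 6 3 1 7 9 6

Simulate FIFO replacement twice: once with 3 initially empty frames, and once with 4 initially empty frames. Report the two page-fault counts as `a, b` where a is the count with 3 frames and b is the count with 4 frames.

11, 12

3 frames: F F F F F F F . . F F . F F → 11 faults.
4 frames: F F F F . . F F F F F F F F → 12 faults.
12 > 11: adding a frame increased faults — Belady's anomaly.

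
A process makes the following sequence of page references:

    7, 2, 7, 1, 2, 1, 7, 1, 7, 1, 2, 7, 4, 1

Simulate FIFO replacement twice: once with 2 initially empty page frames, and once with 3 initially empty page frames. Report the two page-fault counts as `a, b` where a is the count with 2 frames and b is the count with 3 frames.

7, 4

2 frames: F F . F . . F . . . F . F F → 7 faults.
3 frames: F F . F . . . . . . . . F . → 4 faults.
4 < 7: adding a frame reduced faults, as is typical.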